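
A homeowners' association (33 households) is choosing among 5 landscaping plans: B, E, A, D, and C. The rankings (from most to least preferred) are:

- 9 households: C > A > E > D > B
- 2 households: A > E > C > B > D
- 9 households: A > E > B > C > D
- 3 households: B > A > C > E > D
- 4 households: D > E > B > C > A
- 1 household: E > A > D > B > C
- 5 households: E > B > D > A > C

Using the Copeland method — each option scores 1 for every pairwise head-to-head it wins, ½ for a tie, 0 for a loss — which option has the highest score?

B: beats D and C; loses to E and A → score 2.
E: beats B, D, and C; loses to A → score 3.
A: beats B, E, D, and C → score 4.
D: loses to B, E, A, and C → score 0.
C: beats D; loses to B, E, and A → score 1.
A has the best pairwise record.

A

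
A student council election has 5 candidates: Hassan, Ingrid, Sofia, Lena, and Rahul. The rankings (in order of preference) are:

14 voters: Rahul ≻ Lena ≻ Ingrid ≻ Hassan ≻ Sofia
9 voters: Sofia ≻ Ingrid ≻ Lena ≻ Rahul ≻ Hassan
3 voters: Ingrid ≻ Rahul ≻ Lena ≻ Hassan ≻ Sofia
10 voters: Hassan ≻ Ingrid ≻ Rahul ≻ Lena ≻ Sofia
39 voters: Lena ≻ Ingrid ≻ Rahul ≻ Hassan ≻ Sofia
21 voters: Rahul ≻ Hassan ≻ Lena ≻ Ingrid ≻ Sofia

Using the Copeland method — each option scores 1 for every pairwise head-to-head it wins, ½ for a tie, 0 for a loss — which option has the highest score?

Hassan: beats Sofia; loses to Ingrid, Lena, and Rahul → score 1.
Ingrid: beats Hassan, Sofia, and Rahul; loses to Lena → score 3.
Sofia: loses to Hassan, Ingrid, Lena, and Rahul → score 0.
Lena: beats Hassan, Ingrid, and Sofia; ties Rahul → score 3.5.
Rahul: beats Hassan and Sofia; ties Lena; loses to Ingrid → score 2.5.
Lena has the best pairwise record.

Lena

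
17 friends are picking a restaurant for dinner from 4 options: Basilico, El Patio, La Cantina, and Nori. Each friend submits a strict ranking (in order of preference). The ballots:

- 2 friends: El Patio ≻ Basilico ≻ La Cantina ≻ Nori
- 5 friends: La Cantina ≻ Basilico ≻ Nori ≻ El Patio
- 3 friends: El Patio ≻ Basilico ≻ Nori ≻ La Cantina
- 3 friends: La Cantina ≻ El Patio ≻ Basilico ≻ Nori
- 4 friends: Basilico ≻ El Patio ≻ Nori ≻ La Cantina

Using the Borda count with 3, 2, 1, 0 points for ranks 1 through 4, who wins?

Basilico

Basilico: 2·2 + 5·2 + 3·2 + 3·1 + 4·3 = 35
El Patio: 2·3 + 5·0 + 3·3 + 3·2 + 4·2 = 29
La Cantina: 2·1 + 5·3 + 3·0 + 3·3 + 4·0 = 26
Nori: 2·0 + 5·1 + 3·1 + 3·0 + 4·1 = 12
Basilico has the highest Borda score (35).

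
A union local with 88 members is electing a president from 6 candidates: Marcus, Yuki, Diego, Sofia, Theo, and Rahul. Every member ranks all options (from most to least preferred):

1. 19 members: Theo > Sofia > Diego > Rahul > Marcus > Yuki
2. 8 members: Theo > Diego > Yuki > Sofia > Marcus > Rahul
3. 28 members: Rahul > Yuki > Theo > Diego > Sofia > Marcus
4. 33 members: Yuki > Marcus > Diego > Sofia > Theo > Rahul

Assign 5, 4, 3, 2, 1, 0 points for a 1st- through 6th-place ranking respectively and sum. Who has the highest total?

Yuki

Marcus: 19·1 + 8·1 + 28·0 + 33·4 = 159
Yuki: 19·0 + 8·3 + 28·4 + 33·5 = 301
Diego: 19·3 + 8·4 + 28·2 + 33·3 = 244
Sofia: 19·4 + 8·2 + 28·1 + 33·2 = 186
Theo: 19·5 + 8·5 + 28·3 + 33·1 = 252
Rahul: 19·2 + 8·0 + 28·5 + 33·0 = 178
Yuki has the highest Borda score (301).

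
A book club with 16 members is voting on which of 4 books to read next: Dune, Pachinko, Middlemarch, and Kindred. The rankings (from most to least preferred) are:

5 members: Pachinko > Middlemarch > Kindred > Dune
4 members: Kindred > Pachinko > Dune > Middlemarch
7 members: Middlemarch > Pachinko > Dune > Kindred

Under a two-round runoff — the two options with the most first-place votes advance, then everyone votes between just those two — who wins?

Round 1 first-place votes: Dune 0, Pachinko 5, Middlemarch 7, Kindred 4.
Middlemarch and Pachinko advance.
Runoff: Middlemarch is preferred to Pachinko by 7 voters; Pachinko by 9.
Pachinko wins the runoff.

Pachinko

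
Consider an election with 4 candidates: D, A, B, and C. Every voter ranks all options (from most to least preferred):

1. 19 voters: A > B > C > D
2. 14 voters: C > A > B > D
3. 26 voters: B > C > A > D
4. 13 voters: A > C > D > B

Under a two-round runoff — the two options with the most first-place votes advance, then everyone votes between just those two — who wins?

Round 1 first-place votes: D 0, A 32, B 26, C 14.
A and B advance.
Runoff: A is preferred to B by 46 voters; B by 26.
A wins the runoff.

A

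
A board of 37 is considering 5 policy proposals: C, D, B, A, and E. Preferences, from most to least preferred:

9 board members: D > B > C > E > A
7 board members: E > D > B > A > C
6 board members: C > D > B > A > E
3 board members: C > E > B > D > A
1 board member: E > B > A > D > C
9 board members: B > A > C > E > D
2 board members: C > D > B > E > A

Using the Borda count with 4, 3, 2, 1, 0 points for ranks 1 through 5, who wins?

C: 9·2 + 7·0 + 6·4 + 3·4 + 1·0 + 9·2 + 2·4 = 80
D: 9·4 + 7·3 + 6·3 + 3·1 + 1·1 + 9·0 + 2·3 = 85
B: 9·3 + 7·2 + 6·2 + 3·2 + 1·3 + 9·4 + 2·2 = 102
A: 9·0 + 7·1 + 6·1 + 3·0 + 1·2 + 9·3 + 2·0 = 42
E: 9·1 + 7·4 + 6·0 + 3·3 + 1·4 + 9·1 + 2·1 = 61
B has the highest Borda score (102).

B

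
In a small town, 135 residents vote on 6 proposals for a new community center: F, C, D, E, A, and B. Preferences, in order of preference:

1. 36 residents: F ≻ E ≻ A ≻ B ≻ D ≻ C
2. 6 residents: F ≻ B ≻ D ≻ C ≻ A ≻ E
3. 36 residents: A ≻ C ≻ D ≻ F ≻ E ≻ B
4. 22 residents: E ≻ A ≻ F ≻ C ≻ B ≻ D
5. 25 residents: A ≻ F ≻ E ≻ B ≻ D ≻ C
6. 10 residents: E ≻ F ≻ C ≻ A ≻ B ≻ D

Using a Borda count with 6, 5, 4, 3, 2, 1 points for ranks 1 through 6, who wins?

A

F: 36·6 + 6·6 + 36·3 + 22·4 + 25·5 + 10·5 = 623
C: 36·1 + 6·3 + 36·5 + 22·3 + 25·1 + 10·4 = 365
D: 36·2 + 6·4 + 36·4 + 22·1 + 25·2 + 10·1 = 322
E: 36·5 + 6·1 + 36·2 + 22·6 + 25·4 + 10·6 = 550
A: 36·4 + 6·2 + 36·6 + 22·5 + 25·6 + 10·3 = 662
B: 36·3 + 6·5 + 36·1 + 22·2 + 25·3 + 10·2 = 313
A has the highest Borda score (662).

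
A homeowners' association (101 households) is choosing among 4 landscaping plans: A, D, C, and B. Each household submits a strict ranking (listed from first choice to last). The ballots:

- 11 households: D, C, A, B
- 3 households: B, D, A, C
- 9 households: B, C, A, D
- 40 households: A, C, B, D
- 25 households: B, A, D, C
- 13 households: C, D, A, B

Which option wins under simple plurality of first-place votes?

A

First-place votes: A 40, D 11, C 13, B 37.
A has the most first-place votes.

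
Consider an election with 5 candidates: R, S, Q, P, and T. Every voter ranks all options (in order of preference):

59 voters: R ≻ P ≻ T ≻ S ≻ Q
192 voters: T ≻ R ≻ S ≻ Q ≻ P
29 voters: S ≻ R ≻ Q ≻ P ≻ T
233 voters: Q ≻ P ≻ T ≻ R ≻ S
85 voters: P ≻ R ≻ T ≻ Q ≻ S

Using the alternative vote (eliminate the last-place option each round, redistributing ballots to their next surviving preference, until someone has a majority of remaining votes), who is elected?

T

Round 1: R 59, S 29, Q 233, P 85, T 192. Eliminate S.
Round 2: R 88, Q 233, P 85, T 192. Eliminate P.
Round 3: R 173, Q 233, T 192. Eliminate R.
Round 4: Q 262, T 336. T has a majority.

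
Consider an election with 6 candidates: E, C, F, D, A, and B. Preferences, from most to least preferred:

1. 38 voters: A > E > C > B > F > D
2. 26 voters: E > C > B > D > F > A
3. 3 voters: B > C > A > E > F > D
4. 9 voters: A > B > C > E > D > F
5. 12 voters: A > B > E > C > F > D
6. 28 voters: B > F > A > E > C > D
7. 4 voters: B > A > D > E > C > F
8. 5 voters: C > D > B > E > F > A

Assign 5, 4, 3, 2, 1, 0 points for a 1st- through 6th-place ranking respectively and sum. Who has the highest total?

B

E: 38·4 + 26·5 + 3·2 + 9·2 + 12·3 + 28·2 + 4·2 + 5·2 = 416
C: 38·3 + 26·4 + 3·4 + 9·3 + 12·2 + 28·1 + 4·1 + 5·5 = 338
F: 38·1 + 26·1 + 3·1 + 9·0 + 12·1 + 28·4 + 4·0 + 5·1 = 196
D: 38·0 + 26·2 + 3·0 + 9·1 + 12·0 + 28·0 + 4·3 + 5·4 = 93
A: 38·5 + 26·0 + 3·3 + 9·5 + 12·5 + 28·3 + 4·4 + 5·0 = 404
B: 38·2 + 26·3 + 3·5 + 9·4 + 12·4 + 28·5 + 4·5 + 5·3 = 428
B has the highest Borda score (428).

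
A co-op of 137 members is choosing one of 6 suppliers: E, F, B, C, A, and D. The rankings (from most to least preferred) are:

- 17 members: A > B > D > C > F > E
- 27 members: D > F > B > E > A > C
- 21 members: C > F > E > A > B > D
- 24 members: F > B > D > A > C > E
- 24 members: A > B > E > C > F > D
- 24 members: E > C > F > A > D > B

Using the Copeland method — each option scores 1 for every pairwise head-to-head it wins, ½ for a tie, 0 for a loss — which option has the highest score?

F

E: beats C, A, and D; loses to F and B → score 3.
F: beats E, B, A, and D; loses to C → score 4.
B: beats E, C, and D; loses to F and A → score 3.
C: beats F and D; loses to E, B, and A → score 2.
A: beats B, C, and D; loses to E and F → score 3.
D: loses to E, F, B, C, and A → score 0.
F has the best pairwise record.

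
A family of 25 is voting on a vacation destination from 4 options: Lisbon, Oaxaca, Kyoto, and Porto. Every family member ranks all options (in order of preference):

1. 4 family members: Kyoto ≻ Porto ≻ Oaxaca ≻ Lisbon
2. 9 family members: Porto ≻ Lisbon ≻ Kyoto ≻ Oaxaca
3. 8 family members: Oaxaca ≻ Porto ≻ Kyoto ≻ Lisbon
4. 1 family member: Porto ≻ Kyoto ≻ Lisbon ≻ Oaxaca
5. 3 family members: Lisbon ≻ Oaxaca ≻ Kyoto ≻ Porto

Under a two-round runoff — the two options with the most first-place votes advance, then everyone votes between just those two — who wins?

Porto

Round 1 first-place votes: Lisbon 3, Oaxaca 8, Kyoto 4, Porto 10.
Porto and Oaxaca advance.
Runoff: Porto is preferred to Oaxaca by 14 voters; Oaxaca by 11.
Porto wins the runoff.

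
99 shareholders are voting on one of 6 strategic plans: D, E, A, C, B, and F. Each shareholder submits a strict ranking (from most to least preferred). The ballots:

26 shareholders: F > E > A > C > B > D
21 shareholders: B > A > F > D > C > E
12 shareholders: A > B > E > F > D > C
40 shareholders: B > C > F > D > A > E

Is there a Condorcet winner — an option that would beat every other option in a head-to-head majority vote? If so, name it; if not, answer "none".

B vs D: 99–0 for B.
B vs E: 73–26 for B.
B vs A: 61–38 for B.
B vs C: 73–26 for B.
B vs F: 73–26 for B.
B beats every other option head-to-head.

B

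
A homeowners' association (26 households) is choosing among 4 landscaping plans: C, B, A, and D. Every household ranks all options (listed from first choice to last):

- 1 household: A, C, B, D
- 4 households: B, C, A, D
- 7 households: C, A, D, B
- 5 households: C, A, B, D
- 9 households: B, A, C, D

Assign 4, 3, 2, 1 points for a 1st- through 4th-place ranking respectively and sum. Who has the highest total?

C: 1·3 + 4·3 + 7·4 + 5·4 + 9·2 = 81
B: 1·2 + 4·4 + 7·1 + 5·2 + 9·4 = 71
A: 1·4 + 4·2 + 7·3 + 5·3 + 9·3 = 75
D: 1·1 + 4·1 + 7·2 + 5·1 + 9·1 = 33
C has the highest Borda score (81).

C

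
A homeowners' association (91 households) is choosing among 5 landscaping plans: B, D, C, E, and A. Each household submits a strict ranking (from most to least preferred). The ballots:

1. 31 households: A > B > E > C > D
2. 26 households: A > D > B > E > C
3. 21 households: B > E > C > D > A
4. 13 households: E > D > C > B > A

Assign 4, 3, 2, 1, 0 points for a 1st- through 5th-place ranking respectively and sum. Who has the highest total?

B: 31·3 + 26·2 + 21·4 + 13·1 = 242
D: 31·0 + 26·3 + 21·1 + 13·3 = 138
C: 31·1 + 26·0 + 21·2 + 13·2 = 99
E: 31·2 + 26·1 + 21·3 + 13·4 = 203
A: 31·4 + 26·4 + 21·0 + 13·0 = 228
B has the highest Borda score (242).

B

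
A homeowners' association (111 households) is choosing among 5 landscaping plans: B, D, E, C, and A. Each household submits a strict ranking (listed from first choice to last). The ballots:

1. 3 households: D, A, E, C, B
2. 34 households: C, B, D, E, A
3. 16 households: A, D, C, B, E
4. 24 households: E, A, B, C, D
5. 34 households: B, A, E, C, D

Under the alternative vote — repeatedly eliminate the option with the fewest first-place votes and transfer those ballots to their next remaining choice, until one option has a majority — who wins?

B

Round 1: B 34, D 3, E 24, C 34, A 16. Eliminate D.
Round 2: B 34, E 24, C 34, A 19. Eliminate A.
Round 3: B 34, E 27, C 50. Eliminate E.
Round 4: B 58, C 53. B has a majority.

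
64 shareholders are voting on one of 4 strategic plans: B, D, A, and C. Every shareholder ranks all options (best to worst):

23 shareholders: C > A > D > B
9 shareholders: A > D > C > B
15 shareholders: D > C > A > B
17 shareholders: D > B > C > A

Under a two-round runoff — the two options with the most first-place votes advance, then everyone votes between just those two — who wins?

D

Round 1 first-place votes: B 0, D 32, A 9, C 23.
D and C advance.
Runoff: D is preferred to C by 41 voters; C by 23.
D wins the runoff.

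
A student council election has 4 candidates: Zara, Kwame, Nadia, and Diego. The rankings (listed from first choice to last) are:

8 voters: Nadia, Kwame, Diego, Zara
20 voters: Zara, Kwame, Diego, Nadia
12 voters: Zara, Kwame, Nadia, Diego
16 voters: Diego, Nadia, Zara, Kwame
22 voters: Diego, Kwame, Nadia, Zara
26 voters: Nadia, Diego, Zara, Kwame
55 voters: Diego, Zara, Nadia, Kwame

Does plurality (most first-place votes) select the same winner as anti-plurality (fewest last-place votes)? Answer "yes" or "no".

yes

Plurality — first-place votes: Zara 32, Kwame 0, Nadia 34, Diego 93. Winner: Diego.
Anti-plurality — last-place votes: Zara 30, Kwame 97, Nadia 20, Diego 12. Winner: Diego.
The two methods agree.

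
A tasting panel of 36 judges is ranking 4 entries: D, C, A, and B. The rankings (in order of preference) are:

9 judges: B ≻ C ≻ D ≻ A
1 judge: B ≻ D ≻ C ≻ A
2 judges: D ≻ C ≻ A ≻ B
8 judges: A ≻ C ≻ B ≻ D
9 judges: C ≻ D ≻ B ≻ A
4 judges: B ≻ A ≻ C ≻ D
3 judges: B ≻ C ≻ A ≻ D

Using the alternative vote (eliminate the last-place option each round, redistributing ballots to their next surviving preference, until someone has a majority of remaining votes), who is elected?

C

Round 1: D 2, C 9, A 8, B 17. Eliminate D.
Round 2: C 11, A 8, B 17. Eliminate A.
Round 3: C 19, B 17. C has a majority.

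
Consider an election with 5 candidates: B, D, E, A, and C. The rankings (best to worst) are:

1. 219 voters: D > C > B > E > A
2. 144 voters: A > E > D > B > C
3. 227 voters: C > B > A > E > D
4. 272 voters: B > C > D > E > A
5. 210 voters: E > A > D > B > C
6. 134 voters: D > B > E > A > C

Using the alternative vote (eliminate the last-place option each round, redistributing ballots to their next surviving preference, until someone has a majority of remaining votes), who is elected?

Round 1: B 272, D 353, E 210, A 144, C 227. Eliminate A.
Round 2: B 272, D 353, E 354, C 227. Eliminate C.
Round 3: B 499, D 353, E 354. Eliminate D.
Round 4: B 852, E 354. B has a majority.

B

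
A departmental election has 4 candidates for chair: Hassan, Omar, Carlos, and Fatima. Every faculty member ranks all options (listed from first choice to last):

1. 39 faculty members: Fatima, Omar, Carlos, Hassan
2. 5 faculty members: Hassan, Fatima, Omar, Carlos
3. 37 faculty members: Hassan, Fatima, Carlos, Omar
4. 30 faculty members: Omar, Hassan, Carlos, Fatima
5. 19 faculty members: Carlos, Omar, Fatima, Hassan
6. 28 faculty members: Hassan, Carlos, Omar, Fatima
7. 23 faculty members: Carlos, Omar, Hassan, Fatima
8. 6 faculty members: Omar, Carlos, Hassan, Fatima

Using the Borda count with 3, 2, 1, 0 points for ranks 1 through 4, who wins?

Hassan: 39·0 + 5·3 + 37·3 + 30·2 + 19·0 + 28·3 + 23·1 + 6·1 = 299
Omar: 39·2 + 5·1 + 37·0 + 30·3 + 19·2 + 28·1 + 23·2 + 6·3 = 303
Carlos: 39·1 + 5·0 + 37·1 + 30·1 + 19·3 + 28·2 + 23·3 + 6·2 = 300
Fatima: 39·3 + 5·2 + 37·2 + 30·0 + 19·1 + 28·0 + 23·0 + 6·0 = 220
Omar has the highest Borda score (303).

Omar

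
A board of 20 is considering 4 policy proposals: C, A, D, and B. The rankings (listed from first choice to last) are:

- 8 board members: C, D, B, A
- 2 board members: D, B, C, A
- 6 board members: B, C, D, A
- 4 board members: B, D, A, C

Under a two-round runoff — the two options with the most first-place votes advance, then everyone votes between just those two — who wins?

B

Round 1 first-place votes: C 8, A 0, D 2, B 10.
B and C advance.
Runoff: B is preferred to C by 12 voters; C by 8.
B wins the runoff.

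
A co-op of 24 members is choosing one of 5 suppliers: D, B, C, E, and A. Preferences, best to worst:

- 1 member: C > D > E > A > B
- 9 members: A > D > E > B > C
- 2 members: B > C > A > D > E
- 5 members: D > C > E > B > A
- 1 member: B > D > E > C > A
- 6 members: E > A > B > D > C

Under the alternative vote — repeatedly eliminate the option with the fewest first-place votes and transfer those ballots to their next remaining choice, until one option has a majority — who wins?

A

Round 1: D 5, B 3, C 1, E 6, A 9. Eliminate C.
Round 2: D 6, B 3, E 6, A 9. Eliminate B.
Round 3: D 7, E 6, A 11. Eliminate E.
Round 4: D 7, A 17. A has a majority.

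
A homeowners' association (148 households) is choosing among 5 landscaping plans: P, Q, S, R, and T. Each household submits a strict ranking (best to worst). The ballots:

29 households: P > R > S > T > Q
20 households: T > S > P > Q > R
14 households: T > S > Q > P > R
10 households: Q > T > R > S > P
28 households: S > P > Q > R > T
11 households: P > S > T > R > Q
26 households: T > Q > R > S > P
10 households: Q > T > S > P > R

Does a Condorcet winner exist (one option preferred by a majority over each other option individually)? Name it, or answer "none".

T vs P: 80–68 for T.
T vs Q: 100–48 for T.
T vs S: 80–68 for T.
T vs R: 91–57 for T.
T beats every other option head-to-head.

T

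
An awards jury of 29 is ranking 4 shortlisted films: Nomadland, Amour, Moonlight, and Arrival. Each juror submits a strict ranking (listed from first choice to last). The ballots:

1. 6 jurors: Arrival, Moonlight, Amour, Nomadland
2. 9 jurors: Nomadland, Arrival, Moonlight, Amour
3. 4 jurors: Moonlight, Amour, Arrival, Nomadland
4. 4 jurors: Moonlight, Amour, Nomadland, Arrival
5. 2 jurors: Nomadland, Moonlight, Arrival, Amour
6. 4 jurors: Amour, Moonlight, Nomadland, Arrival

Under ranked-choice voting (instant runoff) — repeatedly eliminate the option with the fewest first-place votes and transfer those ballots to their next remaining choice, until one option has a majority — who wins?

Moonlight

Round 1: Nomadland 11, Amour 4, Moonlight 8, Arrival 6. Eliminate Amour.
Round 2: Nomadland 11, Moonlight 12, Arrival 6. Eliminate Arrival.
Round 3: Nomadland 11, Moonlight 18. Moonlight has a majority.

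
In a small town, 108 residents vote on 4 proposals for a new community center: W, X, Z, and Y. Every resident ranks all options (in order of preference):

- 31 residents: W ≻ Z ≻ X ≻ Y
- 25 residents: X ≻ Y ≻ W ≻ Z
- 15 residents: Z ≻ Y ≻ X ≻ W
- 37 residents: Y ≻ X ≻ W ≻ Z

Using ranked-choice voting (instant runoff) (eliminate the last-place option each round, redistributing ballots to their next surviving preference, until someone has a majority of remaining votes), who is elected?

Y

Round 1: W 31, X 25, Z 15, Y 37. Eliminate Z.
Round 2: W 31, X 25, Y 52. Eliminate X.
Round 3: W 31, Y 77. Y has a majority.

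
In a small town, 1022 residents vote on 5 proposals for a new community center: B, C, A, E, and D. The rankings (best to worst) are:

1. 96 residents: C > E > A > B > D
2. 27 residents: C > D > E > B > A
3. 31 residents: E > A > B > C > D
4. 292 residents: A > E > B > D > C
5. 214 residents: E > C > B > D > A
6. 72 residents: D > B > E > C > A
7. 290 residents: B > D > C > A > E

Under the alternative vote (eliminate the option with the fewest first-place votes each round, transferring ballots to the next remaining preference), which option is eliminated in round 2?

Round 1: B 290, C 123, A 292, E 245, D 72. Eliminate D.
Round 2: B 362, C 123, A 292, E 245. Eliminate C.

C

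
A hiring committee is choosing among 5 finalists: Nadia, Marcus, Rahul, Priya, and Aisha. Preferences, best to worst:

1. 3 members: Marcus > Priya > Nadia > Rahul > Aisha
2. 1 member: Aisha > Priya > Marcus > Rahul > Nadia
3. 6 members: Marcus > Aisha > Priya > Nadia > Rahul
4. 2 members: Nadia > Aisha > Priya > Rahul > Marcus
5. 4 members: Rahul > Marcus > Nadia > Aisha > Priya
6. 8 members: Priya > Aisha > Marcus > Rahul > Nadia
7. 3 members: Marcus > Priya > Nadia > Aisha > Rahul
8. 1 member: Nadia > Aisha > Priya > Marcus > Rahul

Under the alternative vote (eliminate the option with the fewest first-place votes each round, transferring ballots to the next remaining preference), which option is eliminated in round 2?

Round 1: Nadia 3, Marcus 12, Rahul 4, Priya 8, Aisha 1. Eliminate Aisha.
Round 2: Nadia 3, Marcus 12, Rahul 4, Priya 9. Eliminate Nadia.

Nadia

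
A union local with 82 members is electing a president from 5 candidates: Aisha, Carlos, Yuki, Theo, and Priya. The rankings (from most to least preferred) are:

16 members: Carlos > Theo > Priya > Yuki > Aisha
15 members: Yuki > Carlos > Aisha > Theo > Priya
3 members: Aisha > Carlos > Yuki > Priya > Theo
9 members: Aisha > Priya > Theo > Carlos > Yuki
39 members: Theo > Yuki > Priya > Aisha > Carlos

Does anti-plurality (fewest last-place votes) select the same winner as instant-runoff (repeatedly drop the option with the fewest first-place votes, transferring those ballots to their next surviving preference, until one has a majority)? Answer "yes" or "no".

Anti-plurality — last-place votes: Aisha 16, Carlos 39, Yuki 9, Theo 3, Priya 15. Winner: Theo.
Instant-runoff — R1 Aisha 12, Carlos 16, Yuki 15, Theo 39, Priya 0 (Priya out); R2 Aisha 12, Carlos 16, Yuki 15, Theo 39 (Aisha out); R3 Carlos 19, Yuki 15, Theo 48 (Theo winner). Winner: Theo.
The two methods agree.

yes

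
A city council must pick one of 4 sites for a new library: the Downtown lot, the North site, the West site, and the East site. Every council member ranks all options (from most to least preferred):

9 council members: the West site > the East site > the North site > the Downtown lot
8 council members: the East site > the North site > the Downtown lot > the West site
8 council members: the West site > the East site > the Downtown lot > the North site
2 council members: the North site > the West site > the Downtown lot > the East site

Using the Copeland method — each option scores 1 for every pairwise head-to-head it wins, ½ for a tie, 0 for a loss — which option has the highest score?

the Downtown lot: loses to the North site, the West site, and the East site → score 0.
the North site: beats the Downtown lot; loses to the West site and the East site → score 1.
the West site: beats the Downtown lot, the North site, and the East site → score 3.
the East site: beats the Downtown lot and the North site; loses to the West site → score 2.
the West site has the best pairwise record.

the West site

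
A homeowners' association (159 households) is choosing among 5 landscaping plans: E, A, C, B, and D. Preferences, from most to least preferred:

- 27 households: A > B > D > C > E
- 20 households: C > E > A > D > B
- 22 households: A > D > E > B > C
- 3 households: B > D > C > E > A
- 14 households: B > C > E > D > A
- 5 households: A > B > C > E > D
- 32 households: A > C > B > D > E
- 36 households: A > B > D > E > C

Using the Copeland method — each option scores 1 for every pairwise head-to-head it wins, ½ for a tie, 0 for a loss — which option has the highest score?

A

E: loses to A, C, B, and D → score 0.
A: beats E, C, B, and D → score 4.
C: beats E; loses to A, B, and D → score 1.
B: beats E, C, and D; loses to A → score 3.
D: beats E and C; loses to A and B → score 2.
A has the best pairwise record.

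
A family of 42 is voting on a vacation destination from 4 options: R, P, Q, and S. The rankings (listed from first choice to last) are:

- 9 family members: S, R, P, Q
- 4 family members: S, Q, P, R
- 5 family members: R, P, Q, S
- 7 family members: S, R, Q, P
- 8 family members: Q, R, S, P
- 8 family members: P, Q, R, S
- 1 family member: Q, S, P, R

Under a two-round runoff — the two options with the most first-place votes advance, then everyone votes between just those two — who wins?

Round 1 first-place votes: R 5, P 8, Q 9, S 20.
S and Q advance.
Runoff: S is preferred to Q by 20 voters; Q by 22.
Q wins the runoff.

Q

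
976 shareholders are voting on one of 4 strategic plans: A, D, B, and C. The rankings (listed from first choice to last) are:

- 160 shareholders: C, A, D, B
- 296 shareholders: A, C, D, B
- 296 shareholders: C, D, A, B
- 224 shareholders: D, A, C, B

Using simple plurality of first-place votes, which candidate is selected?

C

First-place votes: A 296, D 224, B 0, C 456.
C has the most first-place votes.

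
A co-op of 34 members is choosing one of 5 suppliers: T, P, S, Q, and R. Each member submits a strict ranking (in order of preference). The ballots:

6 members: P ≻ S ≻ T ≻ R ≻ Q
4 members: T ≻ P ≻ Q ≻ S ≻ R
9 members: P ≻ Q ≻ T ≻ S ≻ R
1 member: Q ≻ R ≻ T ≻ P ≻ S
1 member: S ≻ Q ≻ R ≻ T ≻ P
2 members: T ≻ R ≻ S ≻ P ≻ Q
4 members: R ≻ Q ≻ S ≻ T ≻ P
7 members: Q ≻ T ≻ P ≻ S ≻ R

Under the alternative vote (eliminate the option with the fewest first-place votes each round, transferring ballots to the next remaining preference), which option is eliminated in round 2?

Round 1: T 6, P 15, S 1, Q 8, R 4. Eliminate S.
Round 2: T 6, P 15, Q 9, R 4. Eliminate R.

R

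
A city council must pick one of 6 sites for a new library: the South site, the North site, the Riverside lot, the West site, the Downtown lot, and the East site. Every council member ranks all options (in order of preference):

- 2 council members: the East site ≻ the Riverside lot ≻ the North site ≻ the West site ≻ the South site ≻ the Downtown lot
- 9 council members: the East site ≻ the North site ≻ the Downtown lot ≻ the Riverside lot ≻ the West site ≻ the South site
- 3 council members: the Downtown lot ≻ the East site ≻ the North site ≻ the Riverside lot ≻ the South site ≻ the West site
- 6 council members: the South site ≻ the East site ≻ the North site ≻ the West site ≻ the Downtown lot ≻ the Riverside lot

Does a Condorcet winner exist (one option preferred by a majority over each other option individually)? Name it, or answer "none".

the East site

the East site vs the South site: 14–6 for the East site.
the East site vs the North site: 20–0 for the East site.
the East site vs the Riverside lot: 20–0 for the East site.
the East site vs the West site: 20–0 for the East site.
the East site vs the Downtown lot: 17–3 for the East site.
the East site beats every other option head-to-head.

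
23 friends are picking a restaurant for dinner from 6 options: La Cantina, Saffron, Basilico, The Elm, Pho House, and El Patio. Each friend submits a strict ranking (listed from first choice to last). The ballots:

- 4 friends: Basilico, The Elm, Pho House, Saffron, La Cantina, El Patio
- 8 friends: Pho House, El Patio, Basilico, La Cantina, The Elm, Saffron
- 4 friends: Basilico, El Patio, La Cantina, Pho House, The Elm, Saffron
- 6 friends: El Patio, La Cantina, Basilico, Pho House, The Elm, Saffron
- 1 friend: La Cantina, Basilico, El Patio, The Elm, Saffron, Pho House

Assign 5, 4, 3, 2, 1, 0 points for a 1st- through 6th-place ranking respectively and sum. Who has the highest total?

Basilico

La Cantina: 4·1 + 8·2 + 4·3 + 6·4 + 1·5 = 61
Saffron: 4·2 + 8·0 + 4·0 + 6·0 + 1·1 = 9
Basilico: 4·5 + 8·3 + 4·5 + 6·3 + 1·4 = 86
The Elm: 4·4 + 8·1 + 4·1 + 6·1 + 1·2 = 36
Pho House: 4·3 + 8·5 + 4·2 + 6·2 + 1·0 = 72
El Patio: 4·0 + 8·4 + 4·4 + 6·5 + 1·3 = 81
Basilico has the highest Borda score (86).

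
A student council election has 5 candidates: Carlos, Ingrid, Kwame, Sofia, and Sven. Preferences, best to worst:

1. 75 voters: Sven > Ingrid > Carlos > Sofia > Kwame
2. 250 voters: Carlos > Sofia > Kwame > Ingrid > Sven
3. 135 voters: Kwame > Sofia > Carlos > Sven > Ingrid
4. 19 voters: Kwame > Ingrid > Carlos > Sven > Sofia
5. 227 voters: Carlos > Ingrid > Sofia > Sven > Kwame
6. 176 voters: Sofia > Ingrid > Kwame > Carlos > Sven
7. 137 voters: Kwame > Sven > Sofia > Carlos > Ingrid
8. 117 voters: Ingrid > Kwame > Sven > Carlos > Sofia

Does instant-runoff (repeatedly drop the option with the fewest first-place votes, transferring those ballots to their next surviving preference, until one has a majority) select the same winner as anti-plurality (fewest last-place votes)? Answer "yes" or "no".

Instant-runoff — R1 Carlos 477, Ingrid 117, Kwame 291, Sofia 176, Sven 75 (Sven out); R2 Carlos 477, Ingrid 192, Kwame 291, Sofia 176 (Sofia out); R3 Carlos 477, Ingrid 368, Kwame 291 (Kwame out); R4 Carlos 749, Ingrid 387 (Carlos winner). Winner: Carlos.
Anti-plurality — last-place votes: Carlos 0, Ingrid 272, Kwame 302, Sofia 136, Sven 426. Winner: Carlos.
The two methods agree.

yes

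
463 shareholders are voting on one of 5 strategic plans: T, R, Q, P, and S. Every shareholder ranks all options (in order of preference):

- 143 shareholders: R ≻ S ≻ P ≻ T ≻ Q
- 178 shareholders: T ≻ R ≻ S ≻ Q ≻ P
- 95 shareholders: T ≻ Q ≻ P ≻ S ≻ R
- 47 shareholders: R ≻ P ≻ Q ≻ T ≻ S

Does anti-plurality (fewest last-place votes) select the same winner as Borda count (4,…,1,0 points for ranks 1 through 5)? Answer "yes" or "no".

Anti-plurality — last-place votes: T 0, R 95, Q 143, P 178, S 47. Winner: T.
Borda — scores: T 1282, R 1294, Q 557, P 617, S 880. Winner: R.
The two methods disagree.

no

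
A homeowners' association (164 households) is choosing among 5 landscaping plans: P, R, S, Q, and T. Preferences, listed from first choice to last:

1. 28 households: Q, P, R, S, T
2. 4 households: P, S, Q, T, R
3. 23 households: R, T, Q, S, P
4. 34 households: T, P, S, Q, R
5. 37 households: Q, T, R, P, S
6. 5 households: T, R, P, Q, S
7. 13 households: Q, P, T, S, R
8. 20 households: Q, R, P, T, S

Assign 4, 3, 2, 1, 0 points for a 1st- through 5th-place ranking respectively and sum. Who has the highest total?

Q

P: 28·3 + 4·4 + 23·0 + 34·3 + 37·1 + 5·2 + 13·3 + 20·2 = 328
R: 28·2 + 4·0 + 23·4 + 34·0 + 37·2 + 5·3 + 13·0 + 20·3 = 297
S: 28·1 + 4·3 + 23·1 + 34·2 + 37·0 + 5·0 + 13·1 + 20·0 = 144
Q: 28·4 + 4·2 + 23·2 + 34·1 + 37·4 + 5·1 + 13·4 + 20·4 = 485
T: 28·0 + 4·1 + 23·3 + 34·4 + 37·3 + 5·4 + 13·2 + 20·1 = 386
Q has the highest Borda score (485).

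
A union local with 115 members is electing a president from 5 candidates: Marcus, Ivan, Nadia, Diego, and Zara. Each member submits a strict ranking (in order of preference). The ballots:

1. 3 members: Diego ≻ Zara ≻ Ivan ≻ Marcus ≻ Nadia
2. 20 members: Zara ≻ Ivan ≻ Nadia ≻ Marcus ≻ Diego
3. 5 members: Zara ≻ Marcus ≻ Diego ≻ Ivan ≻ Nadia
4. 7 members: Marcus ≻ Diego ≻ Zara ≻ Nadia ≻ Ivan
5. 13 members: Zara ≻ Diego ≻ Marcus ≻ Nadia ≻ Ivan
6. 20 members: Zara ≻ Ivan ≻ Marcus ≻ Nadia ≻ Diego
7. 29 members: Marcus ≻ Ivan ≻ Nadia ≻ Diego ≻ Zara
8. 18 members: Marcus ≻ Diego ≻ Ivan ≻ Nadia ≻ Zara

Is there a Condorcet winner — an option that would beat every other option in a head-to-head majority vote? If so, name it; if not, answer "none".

Zara vs Marcus: 61–54 for Zara.
Zara vs Ivan: 68–47 for Zara.
Zara vs Nadia: 68–47 for Zara.
Zara vs Diego: 58–57 for Zara.
Zara beats every other option head-to-head.

Zara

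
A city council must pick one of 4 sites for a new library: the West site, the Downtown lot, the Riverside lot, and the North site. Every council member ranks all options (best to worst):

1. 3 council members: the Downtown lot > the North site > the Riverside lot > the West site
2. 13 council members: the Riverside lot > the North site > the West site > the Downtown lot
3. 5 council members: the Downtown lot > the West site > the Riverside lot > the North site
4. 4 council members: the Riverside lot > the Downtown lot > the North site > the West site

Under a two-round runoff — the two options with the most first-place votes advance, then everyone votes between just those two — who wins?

Round 1 first-place votes: the West site 0, the Downtown lot 8, the Riverside lot 17, the North site 0.
the Riverside lot and the Downtown lot advance.
Runoff: the Riverside lot is preferred to the Downtown lot by 17 voters; the Downtown lot by 8.
the Riverside lot wins the runoff.

the Riverside lot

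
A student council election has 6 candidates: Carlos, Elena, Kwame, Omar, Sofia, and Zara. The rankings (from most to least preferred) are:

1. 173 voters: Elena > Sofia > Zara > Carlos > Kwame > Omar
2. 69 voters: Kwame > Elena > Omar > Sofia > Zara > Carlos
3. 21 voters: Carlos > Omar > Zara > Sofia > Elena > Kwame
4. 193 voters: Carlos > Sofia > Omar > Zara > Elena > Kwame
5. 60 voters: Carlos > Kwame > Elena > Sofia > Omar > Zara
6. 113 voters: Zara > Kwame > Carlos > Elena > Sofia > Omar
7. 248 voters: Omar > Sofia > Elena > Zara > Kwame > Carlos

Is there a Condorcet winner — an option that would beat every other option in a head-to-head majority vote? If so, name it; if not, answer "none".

Sofia vs Carlos: 490–387 for Sofia.
Sofia vs Elena: 462–415 for Sofia.
Sofia vs Kwame: 635–242 for Sofia.
Sofia vs Omar: 539–338 for Sofia.
Sofia vs Zara: 743–134 for Sofia.
Sofia beats every other option head-to-head.

Sofia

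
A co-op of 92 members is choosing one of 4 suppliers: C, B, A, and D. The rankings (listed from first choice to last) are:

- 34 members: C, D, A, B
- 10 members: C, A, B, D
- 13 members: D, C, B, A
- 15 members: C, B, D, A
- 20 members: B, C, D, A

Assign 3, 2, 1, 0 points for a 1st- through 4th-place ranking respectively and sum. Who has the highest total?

C

C: 34·3 + 10·3 + 13·2 + 15·3 + 20·2 = 243
B: 34·0 + 10·1 + 13·1 + 15·2 + 20·3 = 113
A: 34·1 + 10·2 + 13·0 + 15·0 + 20·0 = 54
D: 34·2 + 10·0 + 13·3 + 15·1 + 20·1 = 142
C has the highest Borda score (243).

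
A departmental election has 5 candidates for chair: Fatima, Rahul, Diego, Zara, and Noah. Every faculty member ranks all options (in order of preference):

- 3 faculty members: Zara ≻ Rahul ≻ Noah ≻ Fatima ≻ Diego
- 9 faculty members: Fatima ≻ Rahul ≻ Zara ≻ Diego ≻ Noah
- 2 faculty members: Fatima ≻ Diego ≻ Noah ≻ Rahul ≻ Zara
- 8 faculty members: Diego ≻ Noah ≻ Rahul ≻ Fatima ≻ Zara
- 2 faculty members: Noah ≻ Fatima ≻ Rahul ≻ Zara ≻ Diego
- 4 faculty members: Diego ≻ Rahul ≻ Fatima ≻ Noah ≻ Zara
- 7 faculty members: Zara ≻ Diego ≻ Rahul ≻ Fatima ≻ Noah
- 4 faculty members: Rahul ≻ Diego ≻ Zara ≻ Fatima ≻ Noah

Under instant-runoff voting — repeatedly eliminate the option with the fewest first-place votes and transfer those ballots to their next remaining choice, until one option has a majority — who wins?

Diego

Round 1: Fatima 11, Rahul 4, Diego 12, Zara 10, Noah 2. Eliminate Noah.
Round 2: Fatima 13, Rahul 4, Diego 12, Zara 10. Eliminate Rahul.
Round 3: Fatima 13, Diego 16, Zara 10. Eliminate Zara.
Round 4: Fatima 16, Diego 23. Diego has a majority.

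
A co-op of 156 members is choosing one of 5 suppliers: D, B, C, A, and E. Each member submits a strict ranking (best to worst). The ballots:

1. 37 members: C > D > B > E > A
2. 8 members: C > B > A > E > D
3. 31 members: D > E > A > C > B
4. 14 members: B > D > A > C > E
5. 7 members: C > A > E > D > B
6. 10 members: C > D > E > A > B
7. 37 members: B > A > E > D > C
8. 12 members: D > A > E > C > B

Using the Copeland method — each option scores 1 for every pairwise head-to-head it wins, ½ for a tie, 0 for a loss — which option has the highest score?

D: beats B, C, A, and E → score 4.
B: beats A and E; loses to D and C → score 2.
C: beats B; loses to D, A, and E → score 1.
A: beats C; ties E; loses to D and B → score 1.5.
E: beats C; ties A; loses to D and B → score 1.5.
D has the best pairwise record.

D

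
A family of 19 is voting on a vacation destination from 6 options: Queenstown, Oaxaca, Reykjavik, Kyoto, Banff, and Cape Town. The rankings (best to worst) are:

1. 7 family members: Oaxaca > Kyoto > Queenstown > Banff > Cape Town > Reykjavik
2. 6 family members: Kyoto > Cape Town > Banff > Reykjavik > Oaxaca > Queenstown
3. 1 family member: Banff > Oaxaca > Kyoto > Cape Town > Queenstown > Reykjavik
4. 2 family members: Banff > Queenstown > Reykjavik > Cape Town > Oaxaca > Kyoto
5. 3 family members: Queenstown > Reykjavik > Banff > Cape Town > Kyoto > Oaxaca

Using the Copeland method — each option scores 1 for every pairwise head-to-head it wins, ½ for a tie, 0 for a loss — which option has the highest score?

Kyoto

Queenstown: beats Reykjavik, Banff, and Cape Town; loses to Oaxaca and Kyoto → score 3.
Oaxaca: beats Queenstown and Kyoto; loses to Reykjavik, Banff, and Cape Town → score 2.
Reykjavik: beats Oaxaca; loses to Queenstown, Kyoto, Banff, and Cape Town → score 1.
Kyoto: beats Queenstown, Reykjavik, Banff, and Cape Town; loses to Oaxaca → score 4.
Banff: beats Oaxaca, Reykjavik, and Cape Town; loses to Queenstown and Kyoto → score 3.
Cape Town: beats Oaxaca and Reykjavik; loses to Queenstown, Kyoto, and Banff → score 2.
Kyoto has the best pairwise record.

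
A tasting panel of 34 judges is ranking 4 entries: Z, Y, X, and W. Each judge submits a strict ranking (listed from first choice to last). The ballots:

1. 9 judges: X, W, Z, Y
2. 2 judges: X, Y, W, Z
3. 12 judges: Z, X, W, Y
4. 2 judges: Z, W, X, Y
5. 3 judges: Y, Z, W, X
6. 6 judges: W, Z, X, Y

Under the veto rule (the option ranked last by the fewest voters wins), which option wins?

Last-place votes: Z 2, Y 29, X 3, W 0.
W is ranked last by the fewest voters, so W wins.

W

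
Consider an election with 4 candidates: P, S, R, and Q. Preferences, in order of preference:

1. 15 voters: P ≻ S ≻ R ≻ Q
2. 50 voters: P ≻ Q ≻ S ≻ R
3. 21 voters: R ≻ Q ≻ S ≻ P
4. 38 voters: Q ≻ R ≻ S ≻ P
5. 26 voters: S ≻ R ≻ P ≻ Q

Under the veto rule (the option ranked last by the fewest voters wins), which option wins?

Last-place votes: P 59, S 0, R 50, Q 41.
S is ranked last by the fewest voters, so S wins.

S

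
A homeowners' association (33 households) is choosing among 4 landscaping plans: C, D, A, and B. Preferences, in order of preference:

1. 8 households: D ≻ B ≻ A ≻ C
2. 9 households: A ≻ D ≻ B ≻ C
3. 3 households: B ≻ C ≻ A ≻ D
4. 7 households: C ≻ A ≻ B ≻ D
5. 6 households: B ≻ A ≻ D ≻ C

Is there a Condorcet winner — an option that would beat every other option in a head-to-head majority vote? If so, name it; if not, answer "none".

none

Checking pairwise contests:
D beats C 23–10.
A beats D 25–8.
B beats A 17–16.
D beats B 17–16.
Every option loses at least one head-to-head, so there is no Condorcet winner.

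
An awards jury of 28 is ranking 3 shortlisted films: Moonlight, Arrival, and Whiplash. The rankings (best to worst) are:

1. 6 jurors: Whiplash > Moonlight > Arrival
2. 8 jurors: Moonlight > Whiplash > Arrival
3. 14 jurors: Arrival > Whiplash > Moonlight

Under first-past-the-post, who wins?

First-place votes: Moonlight 8, Arrival 14, Whiplash 6.
Arrival has the most first-place votes.

Arrival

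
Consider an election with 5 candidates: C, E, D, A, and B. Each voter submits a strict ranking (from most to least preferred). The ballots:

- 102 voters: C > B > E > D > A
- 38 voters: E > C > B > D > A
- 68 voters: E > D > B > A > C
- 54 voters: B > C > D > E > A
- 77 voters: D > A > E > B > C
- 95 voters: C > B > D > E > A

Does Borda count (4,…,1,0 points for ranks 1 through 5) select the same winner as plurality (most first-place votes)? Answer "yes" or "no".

no

Borda — scores: C 1064, E 931, D 950, A 299, B 1096. Winner: B.
Plurality — first-place votes: C 197, E 106, D 77, A 0, B 54. Winner: C.
The two methods disagree.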